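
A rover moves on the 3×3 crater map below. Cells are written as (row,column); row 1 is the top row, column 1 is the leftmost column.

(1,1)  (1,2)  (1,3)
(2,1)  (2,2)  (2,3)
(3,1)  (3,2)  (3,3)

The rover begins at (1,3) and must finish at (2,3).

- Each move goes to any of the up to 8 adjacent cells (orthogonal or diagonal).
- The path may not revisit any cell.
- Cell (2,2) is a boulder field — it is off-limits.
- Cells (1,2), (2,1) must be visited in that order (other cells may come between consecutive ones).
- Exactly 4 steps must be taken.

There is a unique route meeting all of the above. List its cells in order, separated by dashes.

(1,3) - (1,2) - (2,1) - (3,2) - (2,3)

The waypoints must appear in the order (1,2), (2,1), with no cell reused.
Route from (1,3): left 1 to (1,2), down-left 1 to (2,1), down-right 1 to (3,2), up-right 1 to (2,3) — 4 moves in all.
Check: order respected ((1,2) at step 1, (2,1) at step 2); 4 moves as required.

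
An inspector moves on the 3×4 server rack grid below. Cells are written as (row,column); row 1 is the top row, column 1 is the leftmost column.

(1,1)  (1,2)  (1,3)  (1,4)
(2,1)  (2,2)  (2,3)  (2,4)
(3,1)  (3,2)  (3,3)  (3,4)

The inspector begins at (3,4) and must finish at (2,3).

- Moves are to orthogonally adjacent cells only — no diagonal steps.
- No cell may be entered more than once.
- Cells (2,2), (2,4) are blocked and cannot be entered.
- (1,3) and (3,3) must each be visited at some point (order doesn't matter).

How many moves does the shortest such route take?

8

Any route passes through (1,3) and (3,3) in some order between (3,4) and (2,3). Summing Manhattan distances along each leg and taking the cheapest ordering ((3,4) → (3,3) → (1,3) → (2,3)) gives a lower bound of 1 + 2 + 1 = 4 moves.
The shortest route satisfying every rule uses 8 moves: (3,4) → (3,3) → (3,2) → (3,1) → (2,1) → (1,1) → (1,2) → (1,3) → (2,3).
The bound of 4 isn't tight here; checking systematically, no route of length 4 through 7 satisfies every constraint (on a 4-connected grid the length of any start-to-goal walk has the same parity as the Manhattan bound, so only lengths 4, 6, 8, … need checking), so 8 is the minimum.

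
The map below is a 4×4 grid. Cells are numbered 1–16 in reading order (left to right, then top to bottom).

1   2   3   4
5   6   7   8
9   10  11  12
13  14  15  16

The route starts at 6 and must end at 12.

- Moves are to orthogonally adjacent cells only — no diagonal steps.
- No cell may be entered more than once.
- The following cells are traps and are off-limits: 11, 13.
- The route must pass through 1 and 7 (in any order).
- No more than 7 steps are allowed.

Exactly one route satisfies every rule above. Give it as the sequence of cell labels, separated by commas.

The 7-move cap with required stops at 1, 7 leaves no slack for detours.
Route from 6: left 1 to 5, up 1 to 1, right 2 to 3, down 1 to 7, right 1 to 8, down 1 to 12 — 7 moves in all.
Check: all required cells visited; 7 ≤ 7 moves.

6, 5, 1, 2, 3, 7, 8, 12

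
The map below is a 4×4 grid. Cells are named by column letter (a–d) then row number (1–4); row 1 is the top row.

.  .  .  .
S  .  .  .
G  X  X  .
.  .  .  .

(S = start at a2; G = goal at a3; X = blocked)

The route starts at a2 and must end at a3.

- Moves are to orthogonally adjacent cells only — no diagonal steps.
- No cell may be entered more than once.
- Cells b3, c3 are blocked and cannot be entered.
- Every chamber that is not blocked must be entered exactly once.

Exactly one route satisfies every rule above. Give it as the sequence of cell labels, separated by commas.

Need to visit all 14 open cells exactly once, starting at a2 and ending at a3.
Cell d4 has only two open neighbours (d3 and c4), so the path must pass straight through it: one of those is the cell it's entered from and the other is where it exits.
Route from a2: up to a1, right to b1, down to b2, right to c2, up to c1, right to d1, 3× down (reaching d4), 3× left (reaching a4), up to a3 — 13 moves in all.
Check: all 14 open cells covered.

a2, a1, b1, b2, c2, c1, d1, d2, d3, d4, c4, b4, a4, a3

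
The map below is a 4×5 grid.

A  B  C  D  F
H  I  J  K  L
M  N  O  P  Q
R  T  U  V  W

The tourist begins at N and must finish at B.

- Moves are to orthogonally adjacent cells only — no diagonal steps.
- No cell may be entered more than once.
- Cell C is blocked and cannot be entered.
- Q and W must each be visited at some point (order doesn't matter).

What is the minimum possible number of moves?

10

Any route passes through Q and W in some order between N and B. Summing Manhattan distances along each leg and taking the cheapest ordering (N → W → Q → B) gives a lower bound of 4 + 1 + 5 = 10 moves.
A route of 10 moves achieves this: N → T → U → V → W → Q → L → K → J → I → B.
Since 10 matches the lower bound, it is optimal.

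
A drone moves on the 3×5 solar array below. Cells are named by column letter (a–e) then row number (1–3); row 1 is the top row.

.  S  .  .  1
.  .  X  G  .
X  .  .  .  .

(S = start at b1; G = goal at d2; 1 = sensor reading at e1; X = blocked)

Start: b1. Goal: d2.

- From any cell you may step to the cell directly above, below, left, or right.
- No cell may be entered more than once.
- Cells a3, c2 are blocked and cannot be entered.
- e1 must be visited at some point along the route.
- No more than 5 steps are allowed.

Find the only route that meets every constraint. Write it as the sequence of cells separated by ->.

b1 -> c1 -> d1 -> e1 -> e2 -> d2

The budget equals the shortest possible length, so every move has to be on a shortest route through the required cells.
Route from b1: 3× right (reaching e1), down to e2, left to d2 — 5 moves in all.
Check: all required cells visited; 5 ≤ 5 moves.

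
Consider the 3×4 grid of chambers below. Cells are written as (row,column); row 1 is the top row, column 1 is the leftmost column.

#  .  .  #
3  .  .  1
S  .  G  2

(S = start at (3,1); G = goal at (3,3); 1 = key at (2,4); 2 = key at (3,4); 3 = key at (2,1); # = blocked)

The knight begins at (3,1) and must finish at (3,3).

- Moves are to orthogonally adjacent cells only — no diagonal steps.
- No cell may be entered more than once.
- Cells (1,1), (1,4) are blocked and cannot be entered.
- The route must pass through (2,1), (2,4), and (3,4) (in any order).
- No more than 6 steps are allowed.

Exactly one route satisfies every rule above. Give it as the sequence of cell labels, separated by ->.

The budget equals the shortest possible length, so every move has to be on a shortest route through the required cells.
Route from (3,1): up 1 to (2,1), right 3 to (2,4), down 1 to (3,4), left 1 to (3,3) — 6 moves in all.
Check: all required cells visited; 6 ≤ 6 moves.

(3,1) -> (2,1) -> (2,2) -> (2,3) -> (2,4) -> (3,4) -> (3,3)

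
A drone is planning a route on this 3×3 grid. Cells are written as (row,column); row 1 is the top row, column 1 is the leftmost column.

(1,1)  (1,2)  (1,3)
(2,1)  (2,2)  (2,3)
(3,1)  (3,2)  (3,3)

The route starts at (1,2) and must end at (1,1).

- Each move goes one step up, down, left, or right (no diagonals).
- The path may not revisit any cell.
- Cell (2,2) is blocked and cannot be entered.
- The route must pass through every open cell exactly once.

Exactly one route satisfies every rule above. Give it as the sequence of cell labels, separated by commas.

Need to visit all 8 open cells exactly once, starting at (1,2) and ending at (1,1).
Route from (1,2): right to (1,3), 2× down (reaching (3,3)), 2× left (reaching (3,1)), 2× up (reaching (1,1)) — 7 moves in all.
Check: all 8 open cells covered.

(1,2), (1,3), (2,3), (3,3), (3,2), (3,1), (2,1), (1,1)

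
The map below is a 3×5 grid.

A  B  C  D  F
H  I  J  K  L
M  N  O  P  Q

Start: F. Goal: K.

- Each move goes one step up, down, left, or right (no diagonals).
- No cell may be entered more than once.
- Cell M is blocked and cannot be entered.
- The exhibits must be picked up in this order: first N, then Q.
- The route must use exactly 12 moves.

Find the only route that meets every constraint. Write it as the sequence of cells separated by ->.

F -> D -> C -> B -> A -> H -> I -> N -> O -> P -> Q -> L -> K

The waypoints must appear in the order N, Q, with no cell reused.
Route from F: left 4 to A, down 1 to H, right 1 to I, down 1 to N, right 3 to Q, up 1 to L, left 1 to K — 12 moves in all.
Check: order respected (N at step 7, Q at step 10); 12 moves as required.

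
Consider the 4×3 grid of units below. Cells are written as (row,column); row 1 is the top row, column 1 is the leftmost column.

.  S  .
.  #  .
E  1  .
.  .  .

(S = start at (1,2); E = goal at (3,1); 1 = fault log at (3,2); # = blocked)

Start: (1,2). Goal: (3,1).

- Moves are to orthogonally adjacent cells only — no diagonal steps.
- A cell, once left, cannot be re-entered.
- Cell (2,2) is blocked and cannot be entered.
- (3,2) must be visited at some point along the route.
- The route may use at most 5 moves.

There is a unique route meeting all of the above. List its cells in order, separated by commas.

(1,2), (1,3), (2,3), (3,3), (3,2), (3,1)

Any route must reach (3,2) and still end at (3,1) within 5 moves, so the order of the required stops is forced.
Route from (1,2): right 1 to (1,3), down 2 to (3,3), left 2 to (3,1) — 5 moves in all.
Check: all required cells visited; 5 ≤ 5 moves.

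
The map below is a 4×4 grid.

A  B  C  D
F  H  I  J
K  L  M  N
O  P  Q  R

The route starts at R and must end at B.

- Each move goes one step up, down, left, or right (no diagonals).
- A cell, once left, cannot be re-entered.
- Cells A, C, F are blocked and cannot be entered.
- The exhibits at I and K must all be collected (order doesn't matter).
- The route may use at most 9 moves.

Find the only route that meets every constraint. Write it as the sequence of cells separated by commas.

R, Q, P, O, K, L, M, I, H, B

The budget equals the shortest possible length, so every move has to be on a shortest route through the required cells.
Route from R: left 3 to O, up 1 to K, right 2 to M, up 1 to I, left 1 to H, up 1 to B — 9 moves in all.
Check: all required cells visited; 9 ≤ 9 moves.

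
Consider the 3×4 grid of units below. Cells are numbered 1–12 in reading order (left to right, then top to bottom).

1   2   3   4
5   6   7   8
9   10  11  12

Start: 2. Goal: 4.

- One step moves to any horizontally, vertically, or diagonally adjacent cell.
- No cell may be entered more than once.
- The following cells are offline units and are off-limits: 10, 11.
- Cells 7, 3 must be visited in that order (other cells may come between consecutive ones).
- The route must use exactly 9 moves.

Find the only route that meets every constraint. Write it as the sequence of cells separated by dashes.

2 - 1 - 5 - 9 - 6 - 7 - 12 - 8 - 3 - 4

The waypoints must appear in the order 7, 3, with no cell reused.
Route from 2: left 1 to 1, down 2 to 9, up-right 1 to 6, right 1 to 7, down-right 1 to 12, up 1 to 8, up-left 1 to 3, right 1 to 4 — 9 moves in all.
Check: order respected (7 at step 5, 3 at step 8); 9 moves as required.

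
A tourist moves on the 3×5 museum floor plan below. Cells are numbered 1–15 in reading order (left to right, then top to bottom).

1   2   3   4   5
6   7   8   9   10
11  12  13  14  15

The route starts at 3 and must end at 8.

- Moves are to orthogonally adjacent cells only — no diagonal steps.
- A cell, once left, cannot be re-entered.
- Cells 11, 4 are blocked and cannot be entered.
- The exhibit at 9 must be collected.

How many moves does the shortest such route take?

Any route passes through 9 somewhere between 3 and 8. Summing Manhattan distances along the two legs (3 → 9 → 8) gives a lower bound of 2 + 1 = 3 moves.
The shortest route satisfying every rule uses 7 moves: 3 → 2 → 7 → 12 → 13 → 14 → 9 → 8.
The no-revisit rule (legs can't share cells) pushes the minimum above the 3-move bound; an exhaustive check rules out every length from 3 to 6 (on a 4-connected grid the length of any start-to-goal walk has the same parity as the Manhattan bound, so only lengths 3, 5, 7, … need checking), leaving 7 as the minimum.

7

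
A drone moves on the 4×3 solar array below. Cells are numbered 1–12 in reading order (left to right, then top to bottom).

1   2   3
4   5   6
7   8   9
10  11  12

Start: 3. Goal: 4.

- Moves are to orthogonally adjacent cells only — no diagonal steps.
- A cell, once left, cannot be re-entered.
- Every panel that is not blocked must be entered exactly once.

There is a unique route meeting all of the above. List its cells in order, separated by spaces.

3 6 9 12 11 10 7 8 5 2 1 4

Need to visit all 12 open cells exactly once, starting at 3 and ending at 4.
Cell 1 has only two open neighbours (4 and 2), so the path must pass straight through it: one of those is the cell it's entered from and the other is where it exits.
Route from 3: 3× down (reaching 12), 2× left (reaching 10), up to 7, right to 8, 2× up (reaching 2), left to 1, down to 4 — 11 moves in all.
Check: all 12 open cells covered.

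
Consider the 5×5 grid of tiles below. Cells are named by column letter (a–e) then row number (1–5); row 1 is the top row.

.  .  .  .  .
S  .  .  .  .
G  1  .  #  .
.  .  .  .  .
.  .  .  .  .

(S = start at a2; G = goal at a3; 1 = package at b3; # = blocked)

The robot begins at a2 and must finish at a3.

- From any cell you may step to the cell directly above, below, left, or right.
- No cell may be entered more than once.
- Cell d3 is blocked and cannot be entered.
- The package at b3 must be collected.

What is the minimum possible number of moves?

Any route passes through b3 somewhere between a2 and a3. Summing Manhattan distances along the two legs (a2 → b3 → a3) gives a lower bound of 2 + 1 = 3 moves.
A route of 3 moves achieves this: a2 → b2 → b3 → a3.
Since 3 matches the lower bound, it is optimal.

3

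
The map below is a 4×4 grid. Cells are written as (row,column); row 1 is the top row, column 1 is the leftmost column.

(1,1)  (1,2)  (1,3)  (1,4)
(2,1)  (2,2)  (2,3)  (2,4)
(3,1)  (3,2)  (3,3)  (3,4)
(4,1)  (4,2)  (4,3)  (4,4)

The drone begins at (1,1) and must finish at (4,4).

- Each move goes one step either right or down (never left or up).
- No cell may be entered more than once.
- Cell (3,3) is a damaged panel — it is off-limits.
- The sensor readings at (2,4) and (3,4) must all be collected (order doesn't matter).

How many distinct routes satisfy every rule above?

4

A right/down-only route from (1,1) to (4,4) makes exactly 3 down-moves and 3 right-moves in some order.
With no other constraints that would be C(6,3) = 20 routes.
A monotone route can only reach the required cells in the order (2,4), (3,4), so split there and multiply the segment counts (each segment already excludes blocked cells): (1,1)→(2,4): 4; (2,4)→(3,4): 1; (3,4)→(4,4): 1; product = 4.
That gives 4 routes.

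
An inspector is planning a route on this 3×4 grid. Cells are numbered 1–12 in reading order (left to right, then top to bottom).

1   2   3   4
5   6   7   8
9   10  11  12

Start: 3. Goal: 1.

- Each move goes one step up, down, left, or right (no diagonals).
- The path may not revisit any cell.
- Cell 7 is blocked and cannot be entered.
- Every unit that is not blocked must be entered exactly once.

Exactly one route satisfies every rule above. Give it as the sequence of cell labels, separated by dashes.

3 - 4 - 8 - 12 - 11 - 10 - 9 - 5 - 6 - 2 - 1

Need to visit all 11 open cells exactly once, starting at 3 and ending at 1.
Cell 8 has only two open neighbours (4 and 12), so the path must pass straight through it: one of those is the cell it's entered from and the other is where it exits.
Route from 3: right to 4, 2× down (reaching 12), 3× left (reaching 9), up to 5, right to 6, up to 2, left to 1 — 10 moves in all.
Check: all 11 open cells covered.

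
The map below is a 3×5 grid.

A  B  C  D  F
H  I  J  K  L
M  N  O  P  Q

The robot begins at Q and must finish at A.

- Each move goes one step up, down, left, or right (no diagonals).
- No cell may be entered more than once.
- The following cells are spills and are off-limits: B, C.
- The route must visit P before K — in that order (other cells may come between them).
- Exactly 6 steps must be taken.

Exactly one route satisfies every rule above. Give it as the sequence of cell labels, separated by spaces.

Q P K J I H A

The waypoints must appear in the order P, K, with no cell reused.
Route from Q: left 1 to P, up 1 to K, left 3 to H, up 1 to A — 6 moves in all.
Check: order respected (P at step 1, K at step 2); 6 moves as required.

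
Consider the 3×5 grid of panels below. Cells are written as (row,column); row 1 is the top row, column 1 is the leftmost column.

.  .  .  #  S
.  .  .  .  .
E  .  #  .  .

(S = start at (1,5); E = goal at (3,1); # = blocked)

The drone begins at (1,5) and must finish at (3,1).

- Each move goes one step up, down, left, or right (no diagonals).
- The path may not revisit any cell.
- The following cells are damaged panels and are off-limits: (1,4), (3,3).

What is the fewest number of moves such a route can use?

6

The Manhattan distance from (1,5) to (3,1) is |1−3| + |5−1| = 6, so at least 6 moves are needed.
A route of 6 moves achieves this: (1,5) → (2,5) → (2,4) → (2,3) → (2,2) → (3,2) → (3,1).
Since 6 matches the lower bound, it is optimal.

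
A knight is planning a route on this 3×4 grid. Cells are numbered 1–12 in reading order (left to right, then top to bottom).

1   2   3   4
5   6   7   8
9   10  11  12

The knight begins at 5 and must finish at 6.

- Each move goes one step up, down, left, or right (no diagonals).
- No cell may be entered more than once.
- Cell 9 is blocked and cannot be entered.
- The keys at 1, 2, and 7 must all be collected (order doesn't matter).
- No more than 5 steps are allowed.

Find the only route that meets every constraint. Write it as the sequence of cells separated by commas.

5, 1, 2, 3, 7, 6

Any route must reach 1, 2, and 7 and still end at 6 within 5 moves, so the order of the required stops is forced.
Route from 5: up 1 to 1, right 2 to 3, down 1 to 7, left 1 to 6 — 5 moves in all.
Check: all required cells visited; 5 ≤ 5 moves.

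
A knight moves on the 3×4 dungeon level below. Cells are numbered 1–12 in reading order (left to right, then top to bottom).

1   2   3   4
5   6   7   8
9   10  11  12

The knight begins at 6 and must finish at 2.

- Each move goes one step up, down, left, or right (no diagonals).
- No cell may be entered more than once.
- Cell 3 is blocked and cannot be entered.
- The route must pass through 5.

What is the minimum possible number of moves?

Any route passes through 5 somewhere between 6 and 2. Summing Manhattan distances along the two legs (6 → 5 → 2) gives a lower bound of 1 + 2 = 3 moves.
A route of 3 moves achieves this: 6 → 5 → 1 → 2.
Since 3 matches the lower bound, it is optimal.

3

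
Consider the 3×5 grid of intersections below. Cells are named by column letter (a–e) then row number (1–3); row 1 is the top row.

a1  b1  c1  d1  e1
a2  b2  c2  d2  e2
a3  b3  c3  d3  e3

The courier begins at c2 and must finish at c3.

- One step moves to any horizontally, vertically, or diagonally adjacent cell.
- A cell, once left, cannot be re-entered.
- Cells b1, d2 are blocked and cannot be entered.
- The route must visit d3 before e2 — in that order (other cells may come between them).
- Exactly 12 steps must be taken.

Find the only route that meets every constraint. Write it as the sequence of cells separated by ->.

c2 -> d3 -> e3 -> e2 -> e1 -> d1 -> c1 -> b2 -> a1 -> a2 -> a3 -> b3 -> c3

The waypoints must appear in the order d3, e2, with no cell reused.
Route from c2: down-right 1 to d3, right 1 to e3, up 2 to e1, left 2 to c1, down-left 1 to b2, up-left 1 to a1, down 2 to a3, right 2 to c3 — 12 moves in all.
Check: order respected (d3 at step 1, e2 at step 3); 12 moves as required.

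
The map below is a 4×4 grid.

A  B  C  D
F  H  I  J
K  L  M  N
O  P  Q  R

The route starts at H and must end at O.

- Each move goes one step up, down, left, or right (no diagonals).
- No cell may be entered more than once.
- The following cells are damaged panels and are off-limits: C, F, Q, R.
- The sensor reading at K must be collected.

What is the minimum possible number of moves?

Any route passes through K somewhere between H and O. Summing Manhattan distances along the two legs (H → K → O) gives a lower bound of 2 + 1 = 3 moves.
A route of 3 moves achieves this: H → L → K → O.
Since 3 matches the lower bound, it is optimal.

3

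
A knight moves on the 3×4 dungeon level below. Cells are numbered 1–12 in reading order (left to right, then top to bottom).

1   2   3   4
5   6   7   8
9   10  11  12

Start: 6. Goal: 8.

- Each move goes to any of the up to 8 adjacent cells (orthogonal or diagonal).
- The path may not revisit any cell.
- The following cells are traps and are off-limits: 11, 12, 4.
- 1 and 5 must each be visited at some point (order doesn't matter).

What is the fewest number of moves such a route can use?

5

Any route passes through 1 and 5 in some order between 6 and 8. Summing Chebyshev distances along each leg and taking the cheapest ordering (6 → 5 → 1 → 8) gives a lower bound of 1 + 1 + 3 = 5 moves.
A route of 5 moves achieves this: 6 → 1 → 5 → 2 → 3 → 8.
Since 5 matches the lower bound, it is optimal.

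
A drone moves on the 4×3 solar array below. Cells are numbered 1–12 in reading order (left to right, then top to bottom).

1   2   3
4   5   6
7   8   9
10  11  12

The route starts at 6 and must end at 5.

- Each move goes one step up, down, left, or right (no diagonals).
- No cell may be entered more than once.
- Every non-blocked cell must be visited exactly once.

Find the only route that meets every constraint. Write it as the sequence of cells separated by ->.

6 -> 3 -> 2 -> 1 -> 4 -> 7 -> 10 -> 11 -> 12 -> 9 -> 8 -> 5

Need to visit all 12 open cells exactly once, starting at 6 and ending at 5.
Cell 10 has only two open neighbours (7 and 11), so the path must pass straight through it: one of those is the cell it's entered from and the other is where it exits.
Route from 6: up 1 to 3, left 2 to 1, down 3 to 10, right 2 to 12, up 1 to 9, left 1 to 8, up 1 to 5 — 11 moves in all.
Check: all 12 open cells covered.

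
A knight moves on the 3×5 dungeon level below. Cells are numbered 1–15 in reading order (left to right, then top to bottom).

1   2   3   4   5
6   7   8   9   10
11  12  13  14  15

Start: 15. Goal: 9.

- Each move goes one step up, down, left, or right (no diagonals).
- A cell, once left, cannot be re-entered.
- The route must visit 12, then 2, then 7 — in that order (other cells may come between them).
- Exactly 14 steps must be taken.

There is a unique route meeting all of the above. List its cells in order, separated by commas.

The waypoints must appear in the order 12, 2, 7, with no cell reused.
Route from 15: left 4 to 11, up 2 to 1, right 1 to 2, down 1 to 7, right 1 to 8, up 1 to 3, right 2 to 5, down 1 to 10, left 1 to 9 — 14 moves in all.
Check: order respected (12 at step 3, 2 at step 7, 7 at step 8); 14 moves as required.

15, 14, 13, 12, 11, 6, 1, 2, 7, 8, 3, 4, 5, 10, 9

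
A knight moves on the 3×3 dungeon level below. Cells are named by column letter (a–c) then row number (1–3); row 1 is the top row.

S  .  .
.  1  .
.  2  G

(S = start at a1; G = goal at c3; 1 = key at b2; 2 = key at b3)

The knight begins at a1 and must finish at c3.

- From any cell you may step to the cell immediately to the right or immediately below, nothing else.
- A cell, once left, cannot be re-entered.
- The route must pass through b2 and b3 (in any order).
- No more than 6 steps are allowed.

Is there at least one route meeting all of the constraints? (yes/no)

yes

One route that works: a1 → a2 → b2 → b3 → c3.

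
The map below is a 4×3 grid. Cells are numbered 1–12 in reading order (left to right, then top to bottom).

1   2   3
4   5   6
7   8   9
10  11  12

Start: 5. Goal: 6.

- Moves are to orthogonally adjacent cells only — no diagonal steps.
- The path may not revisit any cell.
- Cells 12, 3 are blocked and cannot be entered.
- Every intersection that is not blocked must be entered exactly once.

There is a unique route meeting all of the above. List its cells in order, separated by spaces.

Need to visit all 10 open cells exactly once, starting at 5 and ending at 6.
Cell 1 has only two open neighbours (4 and 2), so the path must pass straight through it: one of those is the cell it's entered from and the other is where it exits.
Route from 5: up 1 to 2, left 1 to 1, down 3 to 10, right 1 to 11, up 1 to 8, right 1 to 9, up 1 to 6 — 9 moves in all.
Check: all 10 open cells covered.

5 2 1 4 7 10 11 8 9 6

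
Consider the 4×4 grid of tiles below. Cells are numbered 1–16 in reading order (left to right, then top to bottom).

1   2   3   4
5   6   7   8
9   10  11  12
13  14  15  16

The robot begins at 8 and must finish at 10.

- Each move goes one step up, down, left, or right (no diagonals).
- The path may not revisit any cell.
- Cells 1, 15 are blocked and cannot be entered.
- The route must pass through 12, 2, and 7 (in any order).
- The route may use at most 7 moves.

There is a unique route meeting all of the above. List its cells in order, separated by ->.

The budget equals the shortest possible length, so every move has to be on a shortest route through the required cells.
Route from 8: down 1 to 12, left 1 to 11, up 2 to 3, left 1 to 2, down 2 to 10 — 7 moves in all.
Check: all required cells visited; 7 ≤ 7 moves.

8 -> 12 -> 11 -> 7 -> 3 -> 2 -> 6 -> 10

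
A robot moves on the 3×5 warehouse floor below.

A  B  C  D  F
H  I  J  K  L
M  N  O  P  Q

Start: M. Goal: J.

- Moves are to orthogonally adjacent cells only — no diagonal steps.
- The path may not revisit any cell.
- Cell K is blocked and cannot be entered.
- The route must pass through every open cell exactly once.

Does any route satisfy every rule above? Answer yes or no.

yes

One route that works: M → H → A → B → I → N → O → P → Q → L → F → D → C → J.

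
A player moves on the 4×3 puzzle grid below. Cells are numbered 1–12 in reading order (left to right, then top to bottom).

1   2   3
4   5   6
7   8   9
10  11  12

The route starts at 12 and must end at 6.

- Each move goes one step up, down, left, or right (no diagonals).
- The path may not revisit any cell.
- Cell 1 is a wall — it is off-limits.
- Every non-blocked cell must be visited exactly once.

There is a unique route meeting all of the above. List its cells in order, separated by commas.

Need to visit all 11 open cells exactly once, starting at 12 and ending at 6.
Cell 2 has only two open neighbours (5 and 3), so the path must pass straight through it: one of those is the cell it's entered from and the other is where it exits.
Route from 12: up to 9, left to 8, down to 11, left to 10, 2× up (reaching 4), right to 5, up to 2, right to 3, down to 6 — 10 moves in all.
Check: all 11 open cells covered.

12, 9, 8, 11, 10, 7, 4, 5, 2, 3, 6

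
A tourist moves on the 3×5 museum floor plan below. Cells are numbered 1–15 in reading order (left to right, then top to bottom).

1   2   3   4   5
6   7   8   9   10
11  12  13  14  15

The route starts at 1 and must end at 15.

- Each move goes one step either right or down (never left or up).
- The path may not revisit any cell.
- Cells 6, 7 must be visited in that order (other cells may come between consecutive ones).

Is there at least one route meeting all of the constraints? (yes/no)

One route that works: 1 → 6 → 7 → 12 → 13 → 14 → 15.

yes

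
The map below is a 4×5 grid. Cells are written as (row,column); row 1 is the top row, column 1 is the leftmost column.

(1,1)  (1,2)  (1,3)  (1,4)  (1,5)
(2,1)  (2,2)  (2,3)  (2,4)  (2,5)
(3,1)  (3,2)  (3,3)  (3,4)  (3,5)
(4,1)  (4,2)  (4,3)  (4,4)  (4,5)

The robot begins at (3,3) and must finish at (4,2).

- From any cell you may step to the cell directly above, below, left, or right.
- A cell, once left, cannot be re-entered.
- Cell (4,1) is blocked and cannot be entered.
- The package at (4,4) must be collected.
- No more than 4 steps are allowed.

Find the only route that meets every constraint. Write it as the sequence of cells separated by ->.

(3,3) -> (3,4) -> (4,4) -> (4,3) -> (4,2)

The budget equals the shortest possible length, so every move has to be on a shortest route through the required cells.
Route from (3,3): right 1 to (3,4), down 1 to (4,4), left 2 to (4,2) — 4 moves in all.
Check: all required cells visited; 4 ≤ 4 moves.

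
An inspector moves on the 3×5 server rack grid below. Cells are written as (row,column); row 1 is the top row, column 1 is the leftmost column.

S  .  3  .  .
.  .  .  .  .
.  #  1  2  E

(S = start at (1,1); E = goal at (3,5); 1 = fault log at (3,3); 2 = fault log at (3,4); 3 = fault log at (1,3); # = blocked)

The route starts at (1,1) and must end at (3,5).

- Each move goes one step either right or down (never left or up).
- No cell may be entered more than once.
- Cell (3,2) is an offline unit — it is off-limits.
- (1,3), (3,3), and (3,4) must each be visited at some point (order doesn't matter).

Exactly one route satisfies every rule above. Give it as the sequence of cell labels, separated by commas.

(1,1), (1,2), (1,3), (2,3), (3,3), (3,4), (3,5)

Moves only go right or down, so the column and row indices never decrease.
Route from (1,1): right 2 to (1,3), down 2 to (3,3), right 2 to (3,5) — 6 moves in all.
Check: all required cells visited.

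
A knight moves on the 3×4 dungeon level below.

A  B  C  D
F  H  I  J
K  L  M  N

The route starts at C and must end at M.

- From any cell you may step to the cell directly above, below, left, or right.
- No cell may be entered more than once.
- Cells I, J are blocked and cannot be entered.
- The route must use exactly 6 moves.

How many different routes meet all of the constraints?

3

Need simple routes of exactly 6 moves from C to M (Manhattan distance 2, so 2 moves are spent on a detour and 2 undoing it).
Enumerating: C B H F K L M | C B A F K L M | C B A F H L M.
That gives 3 routes.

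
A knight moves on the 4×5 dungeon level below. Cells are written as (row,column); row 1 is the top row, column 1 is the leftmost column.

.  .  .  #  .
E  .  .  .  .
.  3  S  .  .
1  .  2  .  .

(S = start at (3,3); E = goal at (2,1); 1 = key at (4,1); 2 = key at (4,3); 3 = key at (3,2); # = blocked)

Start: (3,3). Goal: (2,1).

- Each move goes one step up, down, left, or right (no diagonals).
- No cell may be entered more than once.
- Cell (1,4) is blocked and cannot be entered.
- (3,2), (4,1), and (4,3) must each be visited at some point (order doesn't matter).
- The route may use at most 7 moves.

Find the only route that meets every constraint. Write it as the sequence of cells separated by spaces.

(3,3) (4,3) (4,2) (4,1) (3,1) (3,2) (2,2) (2,1)

The budget equals the shortest possible length, so every move has to be on a shortest route through the required cells.
Route from (3,3): down 1 to (4,3), left 2 to (4,1), up 1 to (3,1), right 1 to (3,2), up 1 to (2,2), left 1 to (2,1) — 7 moves in all.
Check: all required cells visited; 7 ≤ 7 moves.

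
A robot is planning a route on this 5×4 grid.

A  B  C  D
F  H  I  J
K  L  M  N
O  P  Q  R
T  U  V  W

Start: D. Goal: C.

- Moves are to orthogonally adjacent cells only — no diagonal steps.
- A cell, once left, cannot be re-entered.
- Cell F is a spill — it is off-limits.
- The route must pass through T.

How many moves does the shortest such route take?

Any route passes through T somewhere between D and C. Summing Manhattan distances along the two legs (D → T → C) gives a lower bound of 7 + 6 = 13 moves.
A route of 13 moves achieves this: D → J → N → R → W → V → U → T → O → K → L → H → B → C.
Since 13 matches the lower bound, it is optimal.

13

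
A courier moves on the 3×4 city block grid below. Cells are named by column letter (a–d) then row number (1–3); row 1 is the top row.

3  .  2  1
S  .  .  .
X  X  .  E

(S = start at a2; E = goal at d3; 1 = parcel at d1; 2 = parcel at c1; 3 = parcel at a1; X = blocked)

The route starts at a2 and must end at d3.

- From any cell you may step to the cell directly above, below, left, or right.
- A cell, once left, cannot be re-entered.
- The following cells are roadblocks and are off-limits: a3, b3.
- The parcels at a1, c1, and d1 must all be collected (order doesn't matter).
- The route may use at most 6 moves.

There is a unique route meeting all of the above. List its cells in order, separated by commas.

The 6-move cap with required stops at a1, c1, d1 leaves no slack for detours.
Route from a2: up to a1, 3× right (reaching d1), 2× down (reaching d3) — 6 moves in all.
Check: all required cells visited; 6 ≤ 6 moves.

a2, a1, b1, c1, d1, d2, d3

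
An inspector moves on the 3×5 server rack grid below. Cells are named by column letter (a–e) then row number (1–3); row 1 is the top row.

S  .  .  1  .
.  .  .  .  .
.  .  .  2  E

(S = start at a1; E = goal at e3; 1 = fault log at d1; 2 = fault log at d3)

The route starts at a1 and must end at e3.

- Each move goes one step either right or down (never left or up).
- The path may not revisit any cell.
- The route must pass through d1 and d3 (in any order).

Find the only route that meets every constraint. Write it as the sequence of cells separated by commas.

Moves only go right or down, so the column and row indices never decrease.
Route from a1: right 3 to d1, down 2 to d3, right 1 to e3 — 6 moves in all.
Check: all required cells visited.

a1, b1, c1, d1, d2, d3, e3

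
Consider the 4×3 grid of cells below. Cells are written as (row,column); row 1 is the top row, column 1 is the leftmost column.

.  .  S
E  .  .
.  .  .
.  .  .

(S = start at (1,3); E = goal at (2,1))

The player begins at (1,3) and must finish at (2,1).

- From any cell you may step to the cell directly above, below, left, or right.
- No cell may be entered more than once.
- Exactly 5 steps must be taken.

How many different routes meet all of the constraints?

Need simple routes of exactly 5 moves from (1,3) to (2,1) (Manhattan distance 3, so 1 moves are spent on a detour and 1 undoing it).
Enumerating: (1,3) (2,3) (3,3) (3,2) (2,2) (2,1) | (1,3) (2,3) (3,3) (3,2) (3,1) (2,1) | (1,3) (2,3) (2,2) (1,2) (1,1) (2,1) | (1,3) (2,3) (2,2) (3,2) (3,1) (2,1) | (1,3) (1,2) (2,2) (3,2) (3,1) (2,1).
That gives 5 routes.

5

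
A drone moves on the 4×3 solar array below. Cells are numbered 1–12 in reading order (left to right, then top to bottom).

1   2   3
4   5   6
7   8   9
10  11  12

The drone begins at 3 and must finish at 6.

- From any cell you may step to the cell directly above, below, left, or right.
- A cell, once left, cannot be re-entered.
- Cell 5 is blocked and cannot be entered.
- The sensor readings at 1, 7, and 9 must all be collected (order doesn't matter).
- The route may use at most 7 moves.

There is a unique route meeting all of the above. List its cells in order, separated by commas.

Any route must reach 1, 7, and 9 and still end at 6 within 7 moves, so the order of the required stops is forced.
Route from 3: left 2 to 1, down 2 to 7, right 2 to 9, up 1 to 6 — 7 moves in all.
Check: all required cells visited; 7 ≤ 7 moves.

3, 2, 1, 4, 7, 8, 9, 6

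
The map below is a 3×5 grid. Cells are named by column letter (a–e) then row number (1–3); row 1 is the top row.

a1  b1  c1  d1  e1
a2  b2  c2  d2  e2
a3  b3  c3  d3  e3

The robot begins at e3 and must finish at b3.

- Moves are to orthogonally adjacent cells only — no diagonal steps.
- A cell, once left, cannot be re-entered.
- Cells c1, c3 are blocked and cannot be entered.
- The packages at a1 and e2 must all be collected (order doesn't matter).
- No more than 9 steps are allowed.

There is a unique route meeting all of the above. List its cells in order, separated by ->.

e3 -> e2 -> d2 -> c2 -> b2 -> b1 -> a1 -> a2 -> a3 -> b3

Any route must reach a1 and e2 and still end at b3 within 9 moves, so the order of the required stops is forced.
Route from e3: up to e2, 3× left (reaching b2), up to b1, left to a1, 2× down (reaching a3), right to b3 — 9 moves in all.
Check: all required cells visited; 9 ≤ 9 moves.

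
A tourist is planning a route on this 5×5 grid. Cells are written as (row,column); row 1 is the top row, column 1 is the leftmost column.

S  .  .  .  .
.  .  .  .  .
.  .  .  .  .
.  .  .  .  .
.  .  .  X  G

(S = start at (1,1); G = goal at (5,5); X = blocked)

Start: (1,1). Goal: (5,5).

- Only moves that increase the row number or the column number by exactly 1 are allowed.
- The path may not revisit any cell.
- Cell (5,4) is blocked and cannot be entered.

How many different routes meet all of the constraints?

A right/down-only route from (1,1) to (5,5) makes exactly 4 down-moves and 4 right-moves in some order.
With no other constraints that would be C(8,4) = 70 routes.
Subtract routes through each blocked cell (inclusion–exclusion for overlaps): − through (5,4): 35 → 35.
That gives 35 routes.

35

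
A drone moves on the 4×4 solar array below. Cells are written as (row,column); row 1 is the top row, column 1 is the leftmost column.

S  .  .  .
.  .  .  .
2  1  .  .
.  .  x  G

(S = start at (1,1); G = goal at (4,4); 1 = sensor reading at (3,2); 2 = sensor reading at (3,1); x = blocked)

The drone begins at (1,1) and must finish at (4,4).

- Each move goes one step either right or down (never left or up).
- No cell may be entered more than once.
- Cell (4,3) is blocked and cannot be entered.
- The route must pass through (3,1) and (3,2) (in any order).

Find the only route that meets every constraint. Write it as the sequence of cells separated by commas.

Moves only go right or down, so the column and row indices never decrease.
Route from (1,1): 2× down (reaching (3,1)), 3× right (reaching (3,4)), down to (4,4) — 6 moves in all.
Check: all required cells visited.

(1,1), (2,1), (3,1), (3,2), (3,3), (3,4), (4,4)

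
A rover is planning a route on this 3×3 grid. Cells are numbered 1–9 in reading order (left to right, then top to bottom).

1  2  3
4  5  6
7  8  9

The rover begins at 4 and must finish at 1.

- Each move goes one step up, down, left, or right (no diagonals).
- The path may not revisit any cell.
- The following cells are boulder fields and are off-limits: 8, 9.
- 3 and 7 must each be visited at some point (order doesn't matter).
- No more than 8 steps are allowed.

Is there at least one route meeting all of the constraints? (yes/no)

no

7 must be visited but has only one open neighbour (4), and it is neither the start nor the goal — the route would have to enter and leave through 4, re-entering it.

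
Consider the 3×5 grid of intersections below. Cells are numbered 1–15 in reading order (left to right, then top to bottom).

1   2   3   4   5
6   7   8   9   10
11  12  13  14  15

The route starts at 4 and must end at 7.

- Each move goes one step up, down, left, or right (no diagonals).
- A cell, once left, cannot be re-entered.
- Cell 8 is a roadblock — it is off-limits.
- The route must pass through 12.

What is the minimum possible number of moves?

5

Any route passes through 12 somewhere between 4 and 7. Summing Manhattan distances along the two legs (4 → 12 → 7) gives a lower bound of 4 + 1 = 5 moves.
A route of 5 moves achieves this: 4 → 9 → 14 → 13 → 12 → 7.
Since 5 matches the lower bound, it is optimal.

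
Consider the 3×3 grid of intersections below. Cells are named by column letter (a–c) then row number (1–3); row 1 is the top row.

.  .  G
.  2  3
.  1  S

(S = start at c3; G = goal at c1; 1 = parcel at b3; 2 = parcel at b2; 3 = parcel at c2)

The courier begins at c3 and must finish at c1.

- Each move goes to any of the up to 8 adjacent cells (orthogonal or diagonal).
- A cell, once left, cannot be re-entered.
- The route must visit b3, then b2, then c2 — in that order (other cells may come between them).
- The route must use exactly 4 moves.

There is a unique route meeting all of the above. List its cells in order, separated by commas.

c3, b3, b2, c2, c1

The waypoints must appear in the order b3, b2, c2, with no cell reused.
Route from c3: left to b3, up to b2, right to c2, up to c1 — 4 moves in all.
Check: order respected (1 at step 1, 2 at step 2, 3 at step 3); 4 moves as required.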